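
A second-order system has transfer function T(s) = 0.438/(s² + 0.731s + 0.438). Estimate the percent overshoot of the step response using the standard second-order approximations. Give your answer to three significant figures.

Matching coefficients with s² + 2ζω_n s + ω_n² gives ω_n² = 0.438 ⇒ ω_n = 0.662 rad/s, and ζ = 0.731/(2ω_n) = 0.552.
%OS = 100·exp(−πζ/√(1−ζ²)) = 12.5%.

%OS ≈ 12.5%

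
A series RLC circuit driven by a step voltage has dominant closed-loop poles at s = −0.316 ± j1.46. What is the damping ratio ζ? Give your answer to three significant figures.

ζ ≈ 0.212

The poles are at −σ ± jω_d with σ = 0.316 and ω_d = 1.46, so ω_n = √(σ²+ω_d²) = 1.49 rad/s and ζ = σ/ω_n = 0.212.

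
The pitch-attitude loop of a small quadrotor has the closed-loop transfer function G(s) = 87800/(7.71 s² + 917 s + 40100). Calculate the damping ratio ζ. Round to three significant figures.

ζ ≈ 0.825

Dividing through by 7.71: denominator becomes s² + 118.9 s + 5201.
So ω_n = √5201 = 72.1 rad/s and ζ = 118.9/(2·72.1) = 0.825.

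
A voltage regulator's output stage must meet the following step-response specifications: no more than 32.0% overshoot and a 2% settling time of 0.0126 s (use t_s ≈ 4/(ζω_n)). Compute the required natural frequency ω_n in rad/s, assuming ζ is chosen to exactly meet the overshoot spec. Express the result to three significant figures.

Inverting the overshoot relation: ζ = |ln 0.320|/√(π² + ln²0.320) = 0.341.
From t_s ≈ 4/(ζω_n): ω_n = 4/(ζ·t_s) = 4/(0.341·0.0126) = 931 rad/s.

ω_n ≈ 931 rad/s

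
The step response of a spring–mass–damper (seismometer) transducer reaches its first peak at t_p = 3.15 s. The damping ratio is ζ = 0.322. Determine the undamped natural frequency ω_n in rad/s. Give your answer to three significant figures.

ω_n ≈ 1.05 rad/s

Peak time t_p = π/ω_d, so ω_d = π/t_p = π/3.15 = 0.997 rad/s.
ω_n = ω_d/√(1−ζ²) = 0.997/√0.896 = 1.05 rad/s.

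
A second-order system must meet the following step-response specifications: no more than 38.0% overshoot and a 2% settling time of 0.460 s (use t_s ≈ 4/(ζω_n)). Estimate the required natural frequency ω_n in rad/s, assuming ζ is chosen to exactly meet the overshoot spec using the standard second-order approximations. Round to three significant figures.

ζ = −ln(OS)/√(π² + (ln OS)²). With OS = 0.380, ln OS = −0.9676 and ζ = 0.9676/3.287 = 0.294.
Then ω_n = 4/(ζ t_s) = 4/(0.294 × 0.460) = 29.5 rad/s.

ω_n ≈ 29.5 rad/s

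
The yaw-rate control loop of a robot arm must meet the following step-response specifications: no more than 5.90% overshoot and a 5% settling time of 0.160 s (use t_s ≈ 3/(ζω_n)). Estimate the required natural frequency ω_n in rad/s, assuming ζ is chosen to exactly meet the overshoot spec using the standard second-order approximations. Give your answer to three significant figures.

ω_n ≈ 28.0 rad/s

ζ = −ln(OS)/√(π² + (ln OS)²). With OS = 0.0590, ln OS = −2.830 and ζ = 2.830/4.228 = 0.669.
Then ω_n = 3/(ζ t_s) = 3/(0.669 × 0.160) = 28.0 rad/s.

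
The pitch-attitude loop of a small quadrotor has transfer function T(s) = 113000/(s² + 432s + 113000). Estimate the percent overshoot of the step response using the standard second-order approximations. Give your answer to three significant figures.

Comparing the denominator to s² + 2ζω_n s + ω_n²: ω_n = √113000 = 336 rad/s, and 2ζω_n = 432 so ζ = 432/(2·336) = 0.643.
%OS = 100 e^{−πζ/√(1−ζ²)} with ζ = 0.643 gives 7.18%.

%OS ≈ 7.18%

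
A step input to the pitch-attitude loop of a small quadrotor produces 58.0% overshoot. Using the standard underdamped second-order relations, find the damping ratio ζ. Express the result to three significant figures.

ζ ≈ 0.171

From %OS = 100·exp(−πζ/√(1−ζ²)), invert to get ζ = −ln(OS)/√(π² + ln²(OS)) with OS = 0.580.
−ln 0.580 = 0.5447, so ζ = 0.5447/√(π² + 0.2967) = 0.171.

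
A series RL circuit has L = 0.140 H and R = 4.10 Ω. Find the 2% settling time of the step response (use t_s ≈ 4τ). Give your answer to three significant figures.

t_s ≈ 0.137 s

τ = L/R = 0.140/4.10 = 0.0341 s.
t_s ≈ 4τ = 0.137 s.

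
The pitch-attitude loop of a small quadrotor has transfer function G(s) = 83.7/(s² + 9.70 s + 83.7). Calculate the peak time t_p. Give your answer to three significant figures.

ω_n = √83.7 = 9.15 rad/s; ζ = 9.70/(2·9.15) = 0.530.
ω_d = 9.15·√(1 − 0.530²) = 7.76 rad/s. Then t_p = π/ω_d = 0.405 s.

t_p ≈ 0.405 s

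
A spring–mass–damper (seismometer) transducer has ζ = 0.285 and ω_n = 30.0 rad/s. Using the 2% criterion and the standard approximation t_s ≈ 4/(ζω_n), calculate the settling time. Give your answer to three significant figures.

t_s ≈ 0.468 s

t_s ≈ 4/(ζω_n) = 4/(0.285 × 30.0) = 0.468 s.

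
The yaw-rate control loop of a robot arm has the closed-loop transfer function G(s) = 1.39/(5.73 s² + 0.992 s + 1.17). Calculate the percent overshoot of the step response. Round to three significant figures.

%OS ≈ 54.2%

Dividing through by 5.73: denominator becomes s² + 0.1731 s + 0.2042.
So ω_n = √0.2042 = 0.452 rad/s and ζ = 0.1731/(2·0.452) = 0.192.
%OS = 100·exp(−πζ/√(1−ζ²)) = 54.2%.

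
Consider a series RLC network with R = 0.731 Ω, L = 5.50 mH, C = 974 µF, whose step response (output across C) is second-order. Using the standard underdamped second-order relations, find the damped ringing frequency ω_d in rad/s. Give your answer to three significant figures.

For a series RLC circuit (capacitor voltage as output), ω_n = 1/√(LC) = 1/√(5.50 mH · 974 µF) = 432 rad/s.
ζ = (R/2)·√(C/L) = (0.731/2)·√(974 µF/5.50 mH) = 0.154.
ω_d = 432·√(1 − 0.154²) = 427 rad/s.

ω_d ≈ 427 rad/s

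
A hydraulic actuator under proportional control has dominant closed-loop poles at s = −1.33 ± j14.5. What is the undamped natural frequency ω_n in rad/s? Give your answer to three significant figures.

The poles are at −σ ± jω_d with σ = 1.33 and ω_d = 14.5, so ω_n = √(σ²+ω_d²) = 14.6 rad/s and ζ = σ/ω_n = 0.0913.

ω_n ≈ 14.6 rad/s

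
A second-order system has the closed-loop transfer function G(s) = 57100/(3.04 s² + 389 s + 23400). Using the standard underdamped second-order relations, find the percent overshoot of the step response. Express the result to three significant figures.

%OS ≈ 3.51%

Dividing through by 3.04: denominator becomes s² + 128.0 s + 7697.
So ω_n = √7697 = 87.7 rad/s and ζ = 128.0/(2·87.7) = 0.729.
%OS = 100 e^{−πζ/√(1−ζ²)} with ζ = 0.729 gives 3.51%.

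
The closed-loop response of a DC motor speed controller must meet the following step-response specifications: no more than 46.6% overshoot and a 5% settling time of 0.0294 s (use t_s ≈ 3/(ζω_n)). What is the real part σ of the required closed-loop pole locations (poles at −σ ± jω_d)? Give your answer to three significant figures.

The settling-time spec alone fixes σ = ζω_n = 3/t_s = 3/0.0294 = 102.
(Overshoot then fixes ζ = 0.236 and hence ω_d = σ·√(1−ζ²)/ζ = 420 rad/s.)

σ ≈ 102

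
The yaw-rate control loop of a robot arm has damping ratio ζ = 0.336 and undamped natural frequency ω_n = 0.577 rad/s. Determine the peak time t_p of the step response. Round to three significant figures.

t_p ≈ 5.78 s

The damped frequency is ω_d = ω_n√(1−ζ²) = 0.577·√(1−0.113) = 0.543 rad/s.
Peak time t_p = π/ω_d = π/0.543 = 5.78 s.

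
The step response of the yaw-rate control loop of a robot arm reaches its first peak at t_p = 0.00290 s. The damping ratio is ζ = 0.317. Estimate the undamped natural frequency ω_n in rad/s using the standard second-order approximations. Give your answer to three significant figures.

Peak time t_p = π/ω_d, so ω_d = π/t_p = π/0.00290 = 1080 rad/s.
ω_n = ω_d/√(1−ζ²) = 1080/√0.900 = 1140 rad/s.

ω_n ≈ 1140 rad/s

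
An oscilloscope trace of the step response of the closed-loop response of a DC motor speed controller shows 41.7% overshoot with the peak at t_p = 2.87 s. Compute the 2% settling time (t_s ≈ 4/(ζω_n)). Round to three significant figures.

t_s ≈ 13.1 s

The overshoot fixes ζ = −ln(OS)/√(π²+ln²(OS)) = 0.268.
t_p = π/ω_d ⇒ ω_d = 1.09 rad/s; then ω_n = ω_d/√(1−ζ²) = 1.14 rad/s.
t_s ≈ 4/(ζω_n) = 4/(0.268·1.14) = 13.1 s.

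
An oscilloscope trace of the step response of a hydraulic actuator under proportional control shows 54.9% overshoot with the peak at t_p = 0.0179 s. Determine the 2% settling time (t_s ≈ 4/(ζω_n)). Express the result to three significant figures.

t_s ≈ 0.119 s

From the overshoot, ζ = −ln(OS)/√(π²+ln²(OS)) = 0.187.
t_p = π/ω_d ⇒ ω_d = 176 rad/s; then ω_n = ω_d/√(1−ζ²) = 179 rad/s.
t_s ≈ 4/(ζω_n) = 4/(0.187·179) = 0.119 s.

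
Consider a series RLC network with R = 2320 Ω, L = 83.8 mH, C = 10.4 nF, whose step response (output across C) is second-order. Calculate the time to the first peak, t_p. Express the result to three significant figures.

For a series RLC circuit (capacitor voltage as output), ω_n = 1/√(LC) = 1/√(83.8 mH · 10.4 nF) = 33900 rad/s.
ζ = (R/2)·√(C/L) = (2320/2)·√(10.4 nF/83.8 mH) = 0.409.
The damped frequency ω_d = ω_n√(1−ζ²) = 30900 rad/s. t_p = π/ω_d = 0.000102 s.

t_p ≈ 0.000102 s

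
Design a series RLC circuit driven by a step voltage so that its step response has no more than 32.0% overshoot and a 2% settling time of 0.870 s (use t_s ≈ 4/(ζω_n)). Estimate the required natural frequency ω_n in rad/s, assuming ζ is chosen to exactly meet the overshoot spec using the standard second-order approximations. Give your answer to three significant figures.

Inverting the overshoot relation: ζ = |ln 0.320|/√(π² + ln²0.320) = 0.341.
From t_s ≈ 4/(ζω_n): ω_n = 4/(ζ·t_s) = 4/(0.341·0.870) = 13.5 rad/s.

ω_n ≈ 13.5 rad/s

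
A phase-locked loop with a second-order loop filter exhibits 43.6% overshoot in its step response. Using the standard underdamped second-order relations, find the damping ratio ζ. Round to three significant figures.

ζ = −ln(OS)/√(π² + (ln OS)²). With OS = 0.436, ln OS = −0.8301 and ζ = 0.8301/3.249 = 0.255.

ζ ≈ 0.255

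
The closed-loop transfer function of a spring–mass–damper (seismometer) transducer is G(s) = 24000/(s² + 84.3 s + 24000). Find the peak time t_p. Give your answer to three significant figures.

t_p ≈ 0.0211 s

Comparing the denominator to s² + 2ζω_n s + ω_n²: ω_n = √24000 = 155 rad/s, and 2ζω_n = 84.3 so ζ = 84.3/(2·155) = 0.272.
ω_d = ω_n√(1−ζ²) = 149 rad/s. Then t_p = π/ω_d = 0.0211 s.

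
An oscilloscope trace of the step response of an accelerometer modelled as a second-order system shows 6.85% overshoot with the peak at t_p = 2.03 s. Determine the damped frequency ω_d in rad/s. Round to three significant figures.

t_p = π/ω_d, so ω_d = π/2.03 = 1.55 rad/s.

ω_d ≈ 1.55 rad/s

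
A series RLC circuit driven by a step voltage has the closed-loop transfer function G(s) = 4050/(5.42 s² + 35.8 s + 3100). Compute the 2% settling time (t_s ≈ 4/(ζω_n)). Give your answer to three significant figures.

t_s ≈ 1.21 s

Dividing through by 5.42: denominator becomes s² + 6.605 s + 572.0.
So ω_n = √572.0 = 23.9 rad/s and ζ = 6.605/(2·23.9) = 0.138.
t_s ≈ 4/(ζω_n) = 1.21 s.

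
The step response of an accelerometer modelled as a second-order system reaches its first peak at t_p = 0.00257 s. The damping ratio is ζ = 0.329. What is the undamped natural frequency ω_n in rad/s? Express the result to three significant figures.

ω_n ≈ 1290 rad/s

Peak time t_p = π/ω_d, so ω_d = π/t_p = π/0.00257 = 1220 rad/s.
ω_n = ω_d/√(1−ζ²) = 1220/√0.892 = 1290 rad/s.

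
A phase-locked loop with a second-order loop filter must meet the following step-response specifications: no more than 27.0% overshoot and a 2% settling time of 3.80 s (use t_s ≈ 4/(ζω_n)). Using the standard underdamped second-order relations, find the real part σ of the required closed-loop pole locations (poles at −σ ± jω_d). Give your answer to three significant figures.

The settling-time spec alone fixes σ = ζω_n = 4/t_s = 4/3.80 = 1.05.
(Overshoot then fixes ζ = 0.385 and hence ω_d = σ·√(1−ζ²)/ζ = 2.53 rad/s.)

σ ≈ 1.05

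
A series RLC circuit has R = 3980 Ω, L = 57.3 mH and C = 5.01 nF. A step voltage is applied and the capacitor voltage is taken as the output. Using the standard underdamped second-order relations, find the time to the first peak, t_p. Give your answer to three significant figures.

t_p ≈ 0.0000658 s

For a series RLC circuit (capacitor voltage as output), ω_n = 1/√(LC) = 1/√(57.3 mH · 5.01 nF) = 59000 rad/s.
ζ = (R/2)·√(C/L) = (3980/2)·√(5.01 nF/57.3 mH) = 0.588.
The damped frequency ω_d = ω_n√(1−ζ²) = 47700 rad/s. t_p = π/ω_d = 0.0000658 s.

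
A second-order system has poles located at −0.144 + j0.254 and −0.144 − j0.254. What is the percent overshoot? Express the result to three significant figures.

%OS ≈ 16.8%

|pole| = ω_n = √(0.144² + 0.254²) = 0.292 rad/s; ζ = cos θ = σ/ω_n = 0.493.
%OS = 100·exp(−πζ/√(1−ζ²)) = 16.8%.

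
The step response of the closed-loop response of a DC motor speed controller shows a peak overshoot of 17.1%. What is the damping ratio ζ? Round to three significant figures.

From %OS = 100·exp(−πζ/√(1−ζ²)), invert to get ζ = −ln(OS)/√(π² + ln²(OS)) with OS = 0.171.
−ln 0.171 = 1.766, so ζ = 1.766/√(π² + 3.119) = 0.490.

ζ ≈ 0.490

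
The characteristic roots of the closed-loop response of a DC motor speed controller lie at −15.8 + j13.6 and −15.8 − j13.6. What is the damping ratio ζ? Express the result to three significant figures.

The poles are at −σ ± jω_d with σ = 15.8 and ω_d = 13.6, so ω_n = √(σ²+ω_d²) = 20.8 rad/s and ζ = σ/ω_n = 0.758.

ζ ≈ 0.758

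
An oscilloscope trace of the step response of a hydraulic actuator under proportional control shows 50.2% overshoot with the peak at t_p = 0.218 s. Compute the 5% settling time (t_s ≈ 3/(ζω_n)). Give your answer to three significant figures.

ζ from %OS: ζ = |ln 0.502|/√(π²+ln²0.502) = 0.214.
From t_p = π/ω_d, ω_d = π/0.218 = 14.4 rad/s, so ω_n = ω_d/√(1−ζ²) = 14.8 rad/s.
t_s ≈ 3/(ζω_n) = 3/(0.214·14.8) = 0.949 s.

t_s ≈ 0.949 s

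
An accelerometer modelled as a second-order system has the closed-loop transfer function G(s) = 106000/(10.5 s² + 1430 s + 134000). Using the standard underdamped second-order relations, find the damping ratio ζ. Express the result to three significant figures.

ζ ≈ 0.603

Dividing through by 10.5: denominator becomes s² + 136.2 s + 12760.
So ω_n = √12760 = 113 rad/s and ζ = 136.2/(2·113) = 0.603.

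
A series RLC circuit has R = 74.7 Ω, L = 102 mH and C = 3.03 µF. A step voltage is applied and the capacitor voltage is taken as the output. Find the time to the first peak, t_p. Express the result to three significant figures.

For a series RLC circuit (capacitor voltage as output), ω_n = 1/√(LC) = 1/√(102 mH · 3.03 µF) = 1800 rad/s.
ζ = (R/2)·√(C/L) = (74.7/2)·√(3.03 µF/102 mH) = 0.204.
The damped frequency ω_d = ω_n√(1−ζ²) = 1760 rad/s. t_p = π/ω_d = 0.00178 s.

t_p ≈ 0.00178 s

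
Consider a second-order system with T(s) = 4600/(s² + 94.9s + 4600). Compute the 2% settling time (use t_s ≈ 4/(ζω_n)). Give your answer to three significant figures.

Comparing the denominator to s² + 2ζω_n s + ω_n²: ω_n = √4600 = 67.8 rad/s, and 2ζω_n = 94.9 so ζ = 94.9/(2·67.8) = 0.700.
t_s ≈ 4/(ζω_n) = 4/(0.700·67.8) = 0.0843 s.

t_s ≈ 0.0843 s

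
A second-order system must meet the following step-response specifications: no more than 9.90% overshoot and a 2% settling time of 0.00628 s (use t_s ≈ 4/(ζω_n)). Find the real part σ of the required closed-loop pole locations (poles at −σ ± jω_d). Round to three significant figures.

σ ≈ 637

The settling-time spec alone fixes σ = ζω_n = 4/t_s = 4/0.00628 = 637.
(Overshoot then fixes ζ = 0.593 and hence ω_d = σ·√(1−ζ²)/ζ = 865 rad/s.)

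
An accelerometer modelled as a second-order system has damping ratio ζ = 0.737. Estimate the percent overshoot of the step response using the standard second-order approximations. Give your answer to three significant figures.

For an underdamped second-order system, %OS = 100·exp(−πζ/√(1−ζ²)).
πζ/√(1−ζ²) = π·0.737/√(1−0.543) = 3.426, so %OS = 100·e^(−3.426) = 3.25%.

%OS ≈ 3.25%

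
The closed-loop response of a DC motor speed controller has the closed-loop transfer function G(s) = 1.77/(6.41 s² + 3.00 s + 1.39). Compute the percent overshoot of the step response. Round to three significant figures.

%OS ≈ 16.1%

Dividing through by 6.41: denominator becomes s² + 0.4680 s + 0.2168.
So ω_n = √0.2168 = 0.466 rad/s and ζ = 0.4680/(2·0.466) = 0.503.
%OS = 100·exp(−πζ/√(1−ζ²)) = 16.1%.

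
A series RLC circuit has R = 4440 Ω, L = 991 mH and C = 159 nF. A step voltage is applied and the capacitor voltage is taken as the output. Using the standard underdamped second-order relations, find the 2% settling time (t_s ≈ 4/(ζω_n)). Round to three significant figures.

For a series RLC circuit (capacitor voltage as output), ω_n = 1/√(LC) = 1/√(991 mH · 159 nF) = 2520 rad/s.
ζ = (R/2)·√(C/L) = (4440/2)·√(159 nF/991 mH) = 0.889.
t_s ≈ 4/(ζω_n) = 0.00179 s.

t_s ≈ 0.00179 s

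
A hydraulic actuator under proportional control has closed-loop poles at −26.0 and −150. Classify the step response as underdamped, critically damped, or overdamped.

overdamped

Since the poles are distinct, negative and real, the response is overdamped.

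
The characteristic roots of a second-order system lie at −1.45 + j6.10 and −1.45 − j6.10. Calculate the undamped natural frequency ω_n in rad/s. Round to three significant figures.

With σ = 1.45, ω_d = 6.10: ω_n = √(σ²+ω_d²) = 6.27 rad/s, ζ = σ/ω_n = 0.231.

ω_n ≈ 6.27 rad/s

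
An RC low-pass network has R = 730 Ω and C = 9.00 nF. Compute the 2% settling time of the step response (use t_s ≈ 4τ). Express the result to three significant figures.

τ = RC = 730 × 9.00 nF = 0.00000657 s.
t_s ≈ 4τ = 0.0000263 s.

t_s ≈ 0.0000263 s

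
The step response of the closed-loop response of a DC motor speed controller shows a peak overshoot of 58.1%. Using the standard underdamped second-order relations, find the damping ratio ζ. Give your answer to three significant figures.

Inverting the overshoot relation: ζ = |ln 0.581|/√(π² + ln²0.581) = 0.170.

ζ ≈ 0.170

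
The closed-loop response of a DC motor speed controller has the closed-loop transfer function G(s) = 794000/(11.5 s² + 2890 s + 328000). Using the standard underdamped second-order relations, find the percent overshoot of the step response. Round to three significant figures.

Dividing through by 11.5: denominator becomes s² + 251.3 s + 28520.
So ω_n = √28520 = 169 rad/s and ζ = 251.3/(2·169) = 0.744.
Overshoot: exp(−π·0.744/√(1−0.744²)) = 0.0303, i.e. 3.03%.

%OS ≈ 3.03%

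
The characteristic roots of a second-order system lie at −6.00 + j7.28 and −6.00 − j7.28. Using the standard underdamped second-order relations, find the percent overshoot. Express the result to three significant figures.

With σ = 6.00, ω_d = 7.28: ω_n = √(σ²+ω_d²) = 9.43 rad/s, ζ = σ/ω_n = 0.636.
%OS = 100·exp(−πζ/√(1−ζ²)) = 7.51%.

%OS ≈ 7.51%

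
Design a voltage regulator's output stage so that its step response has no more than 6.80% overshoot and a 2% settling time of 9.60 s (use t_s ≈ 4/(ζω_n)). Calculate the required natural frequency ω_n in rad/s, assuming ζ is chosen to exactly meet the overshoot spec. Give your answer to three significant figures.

From %OS = 100·exp(−πζ/√(1−ζ²)), invert to get ζ = −ln(OS)/√(π² + ln²(OS)) with OS = 0.0680.
−ln 0.0680 = 2.688, so ζ = 2.688/√(π² + 7.227) = 0.650.
Then ω_n = 4/(ζ t_s) = 4/(0.650 × 9.60) = 0.641 rad/s.

ω_n ≈ 0.641 rad/s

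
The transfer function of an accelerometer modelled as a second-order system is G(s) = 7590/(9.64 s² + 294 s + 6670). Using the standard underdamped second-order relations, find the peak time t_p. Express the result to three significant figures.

Dividing through by 9.64: denominator becomes s² + 30.50 s + 691.9.
So ω_n = √691.9 = 26.3 rad/s and ζ = 30.50/(2·26.3) = 0.580.
The damped frequency ω_d = ω_n√(1−ζ²) = 21.4 rad/s. t_p = π/ω_d = 0.147 s.

t_p ≈ 0.147 s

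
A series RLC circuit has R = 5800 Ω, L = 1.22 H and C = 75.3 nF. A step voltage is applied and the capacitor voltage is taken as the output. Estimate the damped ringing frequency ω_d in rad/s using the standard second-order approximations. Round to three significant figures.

ω_d ≈ 2290 rad/s

For a series RLC circuit (capacitor voltage as output), ω_n = 1/√(LC) = 1/√(1.22 H · 75.3 nF) = 3300 rad/s.
ζ = (R/2)·√(C/L) = (5800/2)·√(75.3 nF/1.22 H) = 0.720.
ω_d = ω_n√(1−ζ²) = 2290 rad/s.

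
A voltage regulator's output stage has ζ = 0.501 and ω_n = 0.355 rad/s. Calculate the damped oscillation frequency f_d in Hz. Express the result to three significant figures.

f_d ≈ 0.0489 Hz

ω_d = ω_n√(1−ζ²) = 0.355·√0.749 = 0.307 rad/s.
f_d = ω_d/(2π) = 0.0489 Hz.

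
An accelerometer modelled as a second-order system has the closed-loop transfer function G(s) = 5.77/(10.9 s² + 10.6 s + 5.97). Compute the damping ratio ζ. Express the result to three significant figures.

Dividing through by 10.9: denominator becomes s² + 0.9725 s + 0.5477.
So ω_n = √0.5477 = 0.740 rad/s and ζ = 0.9725/(2·0.740) = 0.657.

ζ ≈ 0.657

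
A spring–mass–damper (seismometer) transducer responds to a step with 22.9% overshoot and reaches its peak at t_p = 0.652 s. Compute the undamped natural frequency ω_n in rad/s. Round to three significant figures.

ω_n ≈ 5.32 rad/s

From the overshoot, ζ = −ln(OS)/√(π²+ln²(OS)) = 0.425.
t_p = π/ω_d ⇒ ω_d = 4.82 rad/s; then ω_n = ω_d/√(1−ζ²) = 5.32 rad/s.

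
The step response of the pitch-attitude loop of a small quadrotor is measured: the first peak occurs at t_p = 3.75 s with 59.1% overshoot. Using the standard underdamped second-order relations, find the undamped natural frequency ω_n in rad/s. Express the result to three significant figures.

The overshoot fixes ζ = −ln(OS)/√(π²+ln²(OS)) = 0.165.
From t_p = π/ω_d, ω_d = π/3.75 = 0.838 rad/s, so ω_n = ω_d/√(1−ζ²) = 0.849 rad/s.

ω_n ≈ 0.849 rad/s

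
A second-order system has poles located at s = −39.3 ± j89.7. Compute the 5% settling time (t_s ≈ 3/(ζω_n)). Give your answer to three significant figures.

t_s ≈ 0.0763 s

For poles at −σ ± jω_d, ζω_n = σ = 39.3, so t_s ≈ 3/σ = 0.0763 s.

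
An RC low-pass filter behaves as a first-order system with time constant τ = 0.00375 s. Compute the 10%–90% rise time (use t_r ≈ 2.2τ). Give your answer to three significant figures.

t_r ≈ 2.2τ = 0.00825 s.

t_r ≈ 0.00825 s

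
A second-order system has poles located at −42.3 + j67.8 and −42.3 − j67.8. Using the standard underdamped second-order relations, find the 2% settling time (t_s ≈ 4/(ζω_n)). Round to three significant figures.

t_s ≈ 0.0946 s

For poles at −σ ± jω_d, ζω_n = σ = 42.3, so t_s ≈ 4/σ = 0.0946 s.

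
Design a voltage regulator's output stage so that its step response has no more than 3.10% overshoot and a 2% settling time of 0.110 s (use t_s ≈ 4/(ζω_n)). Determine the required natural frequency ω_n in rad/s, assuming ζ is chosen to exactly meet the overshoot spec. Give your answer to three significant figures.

From %OS = 100·exp(−πζ/√(1−ζ²)), invert to get ζ = −ln(OS)/√(π² + ln²(OS)) with OS = 0.0310.
−ln 0.0310 = 3.474, so ζ = 3.474/√(π² + 12.07) = 0.742.
Then ω_n = 4/(ζ t_s) = 4/(0.742 × 0.110) = 49.0 rad/s.

ω_n ≈ 49.0 rad/s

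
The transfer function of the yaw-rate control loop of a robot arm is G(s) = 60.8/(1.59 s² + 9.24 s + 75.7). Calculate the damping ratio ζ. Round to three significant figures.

Dividing through by 1.59: denominator becomes s² + 5.811 s + 47.61.
So ω_n = √47.61 = 6.90 rad/s and ζ = 5.811/(2·6.90) = 0.421.

ζ ≈ 0.421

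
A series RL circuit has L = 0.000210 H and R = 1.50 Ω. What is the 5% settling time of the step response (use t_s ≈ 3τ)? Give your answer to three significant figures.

t_s ≈ 0.000420 s

τ = L/R = 0.000210/1.50 = 0.000140 s.
t_s ≈ 3τ = 0.000420 s.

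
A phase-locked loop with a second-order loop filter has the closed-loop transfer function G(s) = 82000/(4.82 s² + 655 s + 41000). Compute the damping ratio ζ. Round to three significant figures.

ζ ≈ 0.737

Dividing through by 4.82: denominator becomes s² + 135.9 s + 8506.
So ω_n = √8506 = 92.2 rad/s and ζ = 135.9/(2·92.2) = 0.737.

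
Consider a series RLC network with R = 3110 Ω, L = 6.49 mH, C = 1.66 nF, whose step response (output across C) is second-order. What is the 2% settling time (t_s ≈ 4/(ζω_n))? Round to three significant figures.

t_s ≈ 0.0000167 s

For a series RLC circuit (capacitor voltage as output), ω_n = 1/√(LC) = 1/√(6.49 mH · 1.66 nF) = 305000 rad/s.
ζ = (R/2)·√(C/L) = (3110/2)·√(1.66 nF/6.49 mH) = 0.786.
t_s ≈ 4/(ζω_n) = 0.0000167 s.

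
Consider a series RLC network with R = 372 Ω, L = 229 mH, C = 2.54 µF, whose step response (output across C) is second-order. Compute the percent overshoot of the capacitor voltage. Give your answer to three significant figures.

For a series RLC circuit (capacitor voltage as output), ω_n = 1/√(LC) = 1/√(229 mH · 2.54 µF) = 1310 rad/s.
ζ = (R/2)·√(C/L) = (372/2)·√(2.54 µF/229 mH) = 0.619.
Overshoot: exp(−π·0.619/√(1−0.619²)) = 0.0838, i.e. 8.38%.

%OS ≈ 8.38%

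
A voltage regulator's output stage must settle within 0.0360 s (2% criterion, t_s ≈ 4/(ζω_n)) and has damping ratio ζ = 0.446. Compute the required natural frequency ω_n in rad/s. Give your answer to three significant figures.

Rearranging t_s ≈ 4/(ζω_n) gives ω_n = 4/(ζ·t_s) = 4/(0.446 × 0.0360) = 249 rad/s.

ω_n ≈ 249 rad/s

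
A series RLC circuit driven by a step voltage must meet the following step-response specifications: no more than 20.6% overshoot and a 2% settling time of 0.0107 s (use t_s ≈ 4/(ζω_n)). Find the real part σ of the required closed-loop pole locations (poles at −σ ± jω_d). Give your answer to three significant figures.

σ ≈ 374

The settling-time spec alone fixes σ = ζω_n = 4/t_s = 4/0.0107 = 374.
(Overshoot then fixes ζ = 0.449 and hence ω_d = σ·√(1−ζ²)/ζ = 743 rad/s.)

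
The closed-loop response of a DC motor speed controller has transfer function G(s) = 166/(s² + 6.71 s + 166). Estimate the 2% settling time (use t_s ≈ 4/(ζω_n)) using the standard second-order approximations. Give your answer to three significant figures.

Matching coefficients with s² + 2ζω_n s + ω_n² gives ω_n² = 166 ⇒ ω_n = 12.9 rad/s, and ζ = 6.71/(2ω_n) = 0.260.
t_s ≈ 4/(ζω_n) = 4/(0.260·12.9) = 1.19 s.

t_s ≈ 1.19 s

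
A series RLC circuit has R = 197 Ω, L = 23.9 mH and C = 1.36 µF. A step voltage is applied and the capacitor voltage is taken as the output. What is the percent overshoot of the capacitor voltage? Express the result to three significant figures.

%OS ≈ 3.06%

For a series RLC circuit (capacitor voltage as output), ω_n = 1/√(LC) = 1/√(23.9 mH · 1.36 µF) = 5550 rad/s.
ζ = (R/2)·√(C/L) = (197/2)·√(1.36 µF/23.9 mH) = 0.743.
%OS = 100·exp(−πζ/√(1−ζ²)) = 3.06%.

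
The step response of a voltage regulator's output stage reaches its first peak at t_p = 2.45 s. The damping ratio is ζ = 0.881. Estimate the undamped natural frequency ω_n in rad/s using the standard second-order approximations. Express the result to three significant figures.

Peak time t_p = π/ω_d, so ω_d = π/t_p = π/2.45 = 1.28 rad/s.
ω_n = ω_d/√(1−ζ²) = 1.28/√0.224 = 2.71 rad/s.

ω_n ≈ 2.71 rad/s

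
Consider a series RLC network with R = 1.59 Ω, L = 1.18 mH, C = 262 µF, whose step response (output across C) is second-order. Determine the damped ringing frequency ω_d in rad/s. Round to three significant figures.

For a series RLC circuit (capacitor voltage as output), ω_n = 1/√(LC) = 1/√(1.18 mH · 262 µF) = 1800 rad/s.
ζ = (R/2)·√(C/L) = (1.59/2)·√(262 µF/1.18 mH) = 0.375.
ω_d = ω_n√(1−ζ²) = 1670 rad/s.

ω_d ≈ 1670 rad/s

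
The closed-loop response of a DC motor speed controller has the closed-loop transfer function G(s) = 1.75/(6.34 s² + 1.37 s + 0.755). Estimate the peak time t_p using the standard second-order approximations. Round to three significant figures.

Dividing through by 6.34: denominator becomes s² + 0.2161 s + 0.1191.
So ω_n = √0.1191 = 0.345 rad/s and ζ = 0.2161/(2·0.345) = 0.313.
ω_d = ω_n√(1−ζ²) = 0.328 rad/s. t_p = π/ω_d = 9.59 s.

t_p ≈ 9.59 s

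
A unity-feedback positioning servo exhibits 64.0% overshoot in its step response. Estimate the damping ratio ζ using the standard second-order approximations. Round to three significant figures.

ζ ≈ 0.141

ζ = −ln(OS)/√(π² + (ln OS)²). With OS = 0.640, ln OS = −0.4463 and ζ = 0.4463/3.173 = 0.141.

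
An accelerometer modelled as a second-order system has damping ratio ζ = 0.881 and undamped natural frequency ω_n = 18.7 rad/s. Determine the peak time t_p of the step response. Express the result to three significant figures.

The damped frequency is ω_d = ω_n√(1−ζ²) = 18.7·√(1−0.776) = 8.85 rad/s.
Peak time t_p = π/ω_d = π/8.85 = 0.355 s.

t_p ≈ 0.355 s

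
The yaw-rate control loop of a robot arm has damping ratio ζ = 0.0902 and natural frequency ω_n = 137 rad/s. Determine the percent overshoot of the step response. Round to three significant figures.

%OS ≈ 75.2%

For an underdamped second-order system, %OS = 100·exp(−πζ/√(1−ζ²)).
πζ/√(1−ζ²) = π·0.0902/√(1−0.00814) = 0.2845, so %OS = 100·e^(−0.2845) = 75.2%.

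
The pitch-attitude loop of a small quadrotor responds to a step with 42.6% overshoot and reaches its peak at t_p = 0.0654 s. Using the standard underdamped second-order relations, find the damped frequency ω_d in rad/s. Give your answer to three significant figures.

t_p = π/ω_d, so ω_d = π/0.0654 = 48.0 rad/s.

ω_d ≈ 48.0 rad/s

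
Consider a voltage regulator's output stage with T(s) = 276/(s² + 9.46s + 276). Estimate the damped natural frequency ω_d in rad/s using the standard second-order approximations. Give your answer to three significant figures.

Comparing the denominator to s² + 2ζω_n s + ω_n²: ω_n = √276 = 16.6 rad/s, and 2ζω_n = 9.46 so ζ = 9.46/(2·16.6) = 0.285.
ω_d = 16.6·√(1 − 0.285²) = 15.9 rad/s.

ω_d ≈ 15.9 rad/s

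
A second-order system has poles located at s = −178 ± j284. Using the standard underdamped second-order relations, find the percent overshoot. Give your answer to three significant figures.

%OS ≈ 14.0%

With σ = 178, ω_d = 284: ω_n = √(σ²+ω_d²) = 335 rad/s, ζ = σ/ω_n = 0.531.
%OS = 100·exp(−πζ/√(1−ζ²)) = 14.0%.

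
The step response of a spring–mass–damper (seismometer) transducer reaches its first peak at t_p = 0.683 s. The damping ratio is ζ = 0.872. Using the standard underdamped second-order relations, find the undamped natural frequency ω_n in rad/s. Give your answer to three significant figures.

ω_n ≈ 9.40 rad/s

Peak time t_p = π/ω_d, so ω_d = π/t_p = π/0.683 = 4.60 rad/s.
ω_n = ω_d/√(1−ζ²) = 4.60/√0.240 = 9.40 rad/s.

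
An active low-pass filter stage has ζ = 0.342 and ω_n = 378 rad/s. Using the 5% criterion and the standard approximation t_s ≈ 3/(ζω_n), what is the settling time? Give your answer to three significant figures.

t_s ≈ 0.0232 s

t_s ≈ 3/(ζω_n) = 3/(0.342 × 378) = 0.0232 s.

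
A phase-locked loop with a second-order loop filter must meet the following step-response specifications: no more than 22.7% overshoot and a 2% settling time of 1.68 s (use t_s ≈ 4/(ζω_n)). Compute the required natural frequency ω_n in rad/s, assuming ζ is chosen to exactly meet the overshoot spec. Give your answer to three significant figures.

ω_n ≈ 5.58 rad/s

Inverting the overshoot relation: ζ = |ln 0.227|/√(π² + ln²0.227) = 0.427.
From t_s ≈ 4/(ζω_n): ω_n = 4/(ζ·t_s) = 4/(0.427·1.68) = 5.58 rad/s.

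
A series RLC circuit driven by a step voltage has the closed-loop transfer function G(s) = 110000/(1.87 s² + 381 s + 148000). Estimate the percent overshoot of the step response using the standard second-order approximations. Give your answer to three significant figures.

Dividing through by 1.87: denominator becomes s² + 203.7 s + 79140.
So ω_n = √79140 = 281 rad/s and ζ = 203.7/(2·281) = 0.362.
%OS = 100·exp(−πζ/√(1−ζ²)) = 29.5%.

%OS ≈ 29.5%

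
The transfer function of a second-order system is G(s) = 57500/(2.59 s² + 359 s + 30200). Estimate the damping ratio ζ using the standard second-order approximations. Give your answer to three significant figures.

Dividing through by 2.59: denominator becomes s² + 138.6 s + 11660.
So ω_n = √11660 = 108 rad/s and ζ = 138.6/(2·108) = 0.642.

ζ ≈ 0.642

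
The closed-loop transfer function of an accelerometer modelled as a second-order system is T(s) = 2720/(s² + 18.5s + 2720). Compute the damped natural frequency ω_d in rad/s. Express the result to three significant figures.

Matching coefficients with s² + 2ζω_n s + ω_n² gives ω_n² = 2720 ⇒ ω_n = 52.2 rad/s, and ζ = 18.5/(2ω_n) = 0.177.
ω_d = 52.2·√(1 − 0.177²) = 51.3 rad/s.

ω_d ≈ 51.3 rad/s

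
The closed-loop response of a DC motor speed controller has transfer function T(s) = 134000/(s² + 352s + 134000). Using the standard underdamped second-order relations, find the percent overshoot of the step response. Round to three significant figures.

Comparing the denominator to s² + 2ζω_n s + ω_n²: ω_n = √134000 = 366 rad/s, and 2ζω_n = 352 so ζ = 352/(2·366) = 0.481.
%OS = 100·exp(−πζ/√(1−ζ²)) = 17.9%.

%OS ≈ 17.9%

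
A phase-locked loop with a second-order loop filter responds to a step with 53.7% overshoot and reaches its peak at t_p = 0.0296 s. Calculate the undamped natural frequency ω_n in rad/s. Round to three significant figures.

The overshoot fixes ζ = −ln(OS)/√(π²+ln²(OS)) = 0.194.
From t_p = π/ω_d, ω_d = π/0.0296 = 106 rad/s, so ω_n = ω_d/√(1−ζ²) = 108 rad/s.

ω_n ≈ 108 rad/s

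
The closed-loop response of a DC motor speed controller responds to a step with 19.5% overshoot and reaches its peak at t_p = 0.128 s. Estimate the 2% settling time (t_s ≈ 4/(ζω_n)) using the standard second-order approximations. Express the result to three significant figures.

The overshoot fixes ζ = −ln(OS)/√(π²+ln²(OS)) = 0.462.
t_p = π/ω_d ⇒ ω_d = 24.5 rad/s; then ω_n = ω_d/√(1−ζ²) = 27.7 rad/s.
t_s ≈ 4/(ζω_n) = 4/(0.462·27.7) = 0.313 s.

t_s ≈ 0.313 s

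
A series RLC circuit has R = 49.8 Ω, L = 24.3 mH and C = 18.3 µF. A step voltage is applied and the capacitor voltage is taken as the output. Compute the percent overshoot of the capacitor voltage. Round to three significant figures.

For a series RLC circuit (capacitor voltage as output), ω_n = 1/√(LC) = 1/√(24.3 mH · 18.3 µF) = 1500 rad/s.
ζ = (R/2)·√(C/L) = (49.8/2)·√(18.3 µF/24.3 mH) = 0.683.
%OS = 100 e^{−πζ/√(1−ζ²)} with ζ = 0.683 gives 5.29%.

%OS ≈ 5.29%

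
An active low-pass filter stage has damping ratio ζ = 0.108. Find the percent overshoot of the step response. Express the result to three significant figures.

%OS ≈ 71.1%

For an underdamped second-order system, %OS = 100·exp(−πζ/√(1−ζ²)).
πζ/√(1−ζ²) = π·0.108/√(1−0.0117) = 0.3413, so %OS = 100·e^(−0.3413) = 71.1%.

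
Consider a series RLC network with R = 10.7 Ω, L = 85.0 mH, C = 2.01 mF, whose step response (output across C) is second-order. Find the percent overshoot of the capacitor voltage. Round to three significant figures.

For a series RLC circuit (capacitor voltage as output), ω_n = 1/√(LC) = 1/√(85.0 mH · 2.01 mF) = 76.5 rad/s.
ζ = (R/2)·√(C/L) = (10.7/2)·√(2.01 mF/85.0 mH) = 0.823.
%OS = 100·exp(−πζ/√(1−ζ²)) = 1.06%.

%OS ≈ 1.06%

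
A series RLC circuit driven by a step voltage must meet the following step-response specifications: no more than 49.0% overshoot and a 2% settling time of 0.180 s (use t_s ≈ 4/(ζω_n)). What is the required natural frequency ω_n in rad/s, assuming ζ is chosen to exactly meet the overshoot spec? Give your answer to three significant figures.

ω_n ≈ 100 rad/s

From %OS = 100·exp(−πζ/√(1−ζ²)), invert to get ζ = −ln(OS)/√(π² + ln²(OS)) with OS = 0.490.
−ln 0.490 = 0.7133, so ζ = 0.7133/√(π² + 0.5089) = 0.221.
Then ω_n = 4/(ζ t_s) = 4/(0.221 × 0.180) = 100 rad/s.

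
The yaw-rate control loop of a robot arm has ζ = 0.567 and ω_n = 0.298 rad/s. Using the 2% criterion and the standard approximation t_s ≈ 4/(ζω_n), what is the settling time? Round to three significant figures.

t_s ≈ 4/(ζω_n) = 4/(0.567 × 0.298) = 23.7 s.

t_s ≈ 23.7 s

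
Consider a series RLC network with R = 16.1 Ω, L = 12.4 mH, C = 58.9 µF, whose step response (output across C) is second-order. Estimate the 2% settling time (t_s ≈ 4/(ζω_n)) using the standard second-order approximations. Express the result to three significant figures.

t_s ≈ 0.00616 s

For a series RLC circuit (capacitor voltage as output), ω_n = 1/√(LC) = 1/√(12.4 mH · 58.9 µF) = 1170 rad/s.
ζ = (R/2)·√(C/L) = (16.1/2)·√(58.9 µF/12.4 mH) = 0.555.
t_s ≈ 4/(ζω_n) = 0.00616 s.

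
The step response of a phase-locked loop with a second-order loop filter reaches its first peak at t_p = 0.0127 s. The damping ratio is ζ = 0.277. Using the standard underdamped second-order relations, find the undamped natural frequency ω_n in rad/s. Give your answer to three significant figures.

ω_n ≈ 257 rad/s

Peak time t_p = π/ω_d, so ω_d = π/t_p = π/0.0127 = 247 rad/s.
ω_n = ω_d/√(1−ζ²) = 247/√0.923 = 257 rad/s.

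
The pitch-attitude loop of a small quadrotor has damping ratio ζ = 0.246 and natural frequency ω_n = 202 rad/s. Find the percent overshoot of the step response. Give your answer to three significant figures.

%OS ≈ 45.1%

For an underdamped second-order system, %OS = 100·exp(−πζ/√(1−ζ²)).
πζ/√(1−ζ²) = π·0.246/√(1−0.0605) = 0.7973, so %OS = 100·e^(−0.7973) = 45.1%.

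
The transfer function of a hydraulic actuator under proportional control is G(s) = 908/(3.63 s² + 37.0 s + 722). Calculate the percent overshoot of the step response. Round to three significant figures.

Dividing through by 3.63: denominator becomes s² + 10.19 s + 198.9.
So ω_n = √198.9 = 14.1 rad/s and ζ = 10.19/(2·14.1) = 0.361.
%OS = 100 e^{−πζ/√(1−ζ²)} with ζ = 0.361 gives 29.6%.

%OS ≈ 29.6%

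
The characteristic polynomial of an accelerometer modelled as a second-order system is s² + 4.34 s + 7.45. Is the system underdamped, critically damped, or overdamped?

a² − 4b = 4.34² − 4·7.45 < 0 (complex roots); the system is underdamped.

underdamped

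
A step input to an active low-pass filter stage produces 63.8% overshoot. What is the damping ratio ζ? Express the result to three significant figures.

ζ = −ln(OS)/√(π² + (ln OS)²). With OS = 0.638, ln OS = −0.4494 and ζ = 0.4494/3.174 = 0.142.

ζ ≈ 0.142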